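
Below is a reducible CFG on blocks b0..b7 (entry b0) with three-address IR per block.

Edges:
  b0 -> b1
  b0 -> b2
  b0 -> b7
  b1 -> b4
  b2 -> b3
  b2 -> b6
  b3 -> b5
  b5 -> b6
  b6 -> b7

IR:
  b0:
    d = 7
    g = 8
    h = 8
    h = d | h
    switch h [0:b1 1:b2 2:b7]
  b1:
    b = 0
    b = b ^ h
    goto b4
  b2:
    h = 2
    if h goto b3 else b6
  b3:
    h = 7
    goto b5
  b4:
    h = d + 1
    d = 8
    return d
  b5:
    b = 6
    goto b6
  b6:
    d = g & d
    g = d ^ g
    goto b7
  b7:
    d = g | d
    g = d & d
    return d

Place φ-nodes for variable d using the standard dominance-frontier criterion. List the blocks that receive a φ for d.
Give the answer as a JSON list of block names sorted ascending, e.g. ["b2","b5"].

idom tree: b1←b0 b2←b0 b3←b2 b4←b1 b5←b3 b6←b2 b7←b0
Join-block Dom:
  b6: preds {b2,b5}: {b0,b2} ∩ {b0,b2,b3,b5} = {b0,b2}; idom=b2
  b7: preds {b0,b6}: {b0} ∩ {b0,b2,b6} = {b0}; idom=b0

DF walk-up:
  b6←b2: walk · to b2
  b6←b5: walk b5→b3 to b2
  b7←b0: walk · to b0
  b7←b6: walk b6→b2 to b0
  b0: DF=∅
  b1: DF=∅
  b2: DF={b7}
  b3: DF={b6}
  b4: DF=∅
  b5: DF={b6}
  b6: DF={b7}
  b7: DF=∅

φ for d: defs {b0,b4,b6,b7}
  DF⁺ = {b7}

Answer: ["b7"]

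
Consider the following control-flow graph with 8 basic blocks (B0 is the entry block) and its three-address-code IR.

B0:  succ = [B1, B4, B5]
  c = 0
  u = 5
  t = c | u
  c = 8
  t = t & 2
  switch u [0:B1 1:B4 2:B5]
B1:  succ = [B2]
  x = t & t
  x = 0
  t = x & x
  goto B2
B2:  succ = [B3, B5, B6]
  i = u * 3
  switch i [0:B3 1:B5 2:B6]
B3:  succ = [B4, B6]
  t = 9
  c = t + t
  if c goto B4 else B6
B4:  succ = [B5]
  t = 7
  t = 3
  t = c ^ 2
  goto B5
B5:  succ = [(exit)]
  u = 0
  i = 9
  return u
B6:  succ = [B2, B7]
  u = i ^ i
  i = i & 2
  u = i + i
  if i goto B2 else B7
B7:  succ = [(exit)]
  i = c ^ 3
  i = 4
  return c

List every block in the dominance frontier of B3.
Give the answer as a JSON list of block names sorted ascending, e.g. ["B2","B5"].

Answer: ["B4", "B6"]

Analysis:
idom tree: B1←B0 B2←B1 B3←B2 B4←B0 B5←B0 B6←B2 B7←B6
Join-block Dom:
  B2: preds {B1,B6}: {B0,B1} ∩ {B0,B1,B2,B6} = {B0,B1}; idom=B1
  B4: preds {B0,B3}: {B0} ∩ {B0,B1,B2,B3} = {B0}; idom=B0
  B5: preds {B0,B2,B4}: {B0} ∩ {B0,B1,B2} ∩ {B0,B4} = {B0}; idom=B0
  B6: preds {B2,B3}: {B0,B1,B2} ∩ {B0,B1,B2,B3} = {B0,B1,B2}; idom=B2

DF derivation:
  join B2 pred B1: · stop@B1
  join B2 pred B6: B6→B2 stop@B1
  join B4 pred B0: · stop@B0
  join B4 pred B3: B3→B2→B1 stop@B0
  join B5 pred B0: · stop@B0
  join B5 pred B2: B2→B1 stop@B0
  join B5 pred B4: B4 stop@B0
  join B6 pred B2: · stop@B2
  join B6 pred B3: B3 stop@B2
  DF(B0)=∅
  DF(B1)={B4,B5}
  DF(B2)={B2,B4,B5}
  DF(B3)={B4,B6}
  DF(B4)={B5}
  DF(B5)=∅
  DF(B6)={B2}
  DF(B7)=∅

DF(B3) = ["B4", "B6"]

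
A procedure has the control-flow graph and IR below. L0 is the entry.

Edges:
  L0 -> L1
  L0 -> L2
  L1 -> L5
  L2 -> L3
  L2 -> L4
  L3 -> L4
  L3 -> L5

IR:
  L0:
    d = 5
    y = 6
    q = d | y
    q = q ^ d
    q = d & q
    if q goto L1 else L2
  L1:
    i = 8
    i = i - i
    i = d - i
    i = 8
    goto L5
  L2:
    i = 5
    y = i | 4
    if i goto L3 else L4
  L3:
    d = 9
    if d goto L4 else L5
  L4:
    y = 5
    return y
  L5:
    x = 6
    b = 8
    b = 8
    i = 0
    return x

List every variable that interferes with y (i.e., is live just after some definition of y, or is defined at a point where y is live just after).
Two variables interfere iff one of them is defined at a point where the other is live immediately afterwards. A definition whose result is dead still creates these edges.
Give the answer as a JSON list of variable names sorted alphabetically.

Answer: ["d", "i"]

Derivation:
Block summaries:
  L0 def {d,q,y} use ∅
  L1 def {i} use {d}
  L2 def {i,y} use ∅
  L3 def {d} use ∅
  L4 def {y} use ∅
  L5 def {b,i,x} use ∅

Live sets:
  live L0: ∅→{d}
  live L1: {d}→∅
  live L2: ∅→∅
  live L3: ∅→∅
  live L4: ∅→∅
  live L5: ∅→∅

Interfere edges:
  b↔{x}
  d↔{i,q,y}
  i↔{d,x,y}
  q↔{d}
  x↔{b,i}
  y↔{d,i}

N(y) = ["d", "i"]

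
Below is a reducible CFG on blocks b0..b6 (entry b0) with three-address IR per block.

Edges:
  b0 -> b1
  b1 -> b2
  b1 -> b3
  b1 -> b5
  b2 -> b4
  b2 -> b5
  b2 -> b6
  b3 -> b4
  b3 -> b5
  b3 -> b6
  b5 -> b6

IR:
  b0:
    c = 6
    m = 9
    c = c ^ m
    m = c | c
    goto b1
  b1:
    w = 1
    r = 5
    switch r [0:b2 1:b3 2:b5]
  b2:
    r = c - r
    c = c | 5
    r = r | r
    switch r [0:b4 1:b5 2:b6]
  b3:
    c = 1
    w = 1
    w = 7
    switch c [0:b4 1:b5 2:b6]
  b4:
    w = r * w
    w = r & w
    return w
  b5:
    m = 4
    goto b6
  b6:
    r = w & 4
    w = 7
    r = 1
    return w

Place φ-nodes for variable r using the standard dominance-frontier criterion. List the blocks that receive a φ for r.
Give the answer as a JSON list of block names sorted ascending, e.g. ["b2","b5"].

Answer: ["b4", "b5", "b6"]

Working:
idom tree: b1←b0 b2←b1 b3←b1 b4←b1 b5←b1 b6←b1
Join-block Dom:
  b4: preds {b2,b3}: {b0,b1,b2} ∩ {b0,b1,b3} = {b0,b1}; idom=b1
  b5: preds {b1,b2,b3}: {b0,b1} ∩ {b0,b1,b2} ∩ {b0,b1,b3} = {b0,b1}; idom=b1
  b6: preds {b2,b3,b5}: {b0,b1,b2} ∩ {b0,b1,b3} ∩ {b0,b1,b5} = {b0,b1}; idom=b1

DF derivation:
  join b4 pred b2: b2 stop@b1
  join b4 pred b3: b3 stop@b1
  join b5 pred b1: · stop@b1
  join b5 pred b2: b2 stop@b1
  join b5 pred b3: b3 stop@b1
  join b6 pred b2: b2 stop@b1
  join b6 pred b3: b3 stop@b1
  join b6 pred b5: b5 stop@b1
  b0: DF=∅
  b1: DF=∅
  b2: DF={b4,b5,b6}
  b3: DF={b4,b5,b6}
  b4: DF=∅
  b5: DF={b6}
  b6: DF=∅

φ for r: defs {b1,b2,b6}
  DF⁺ = {b4,b5,b6}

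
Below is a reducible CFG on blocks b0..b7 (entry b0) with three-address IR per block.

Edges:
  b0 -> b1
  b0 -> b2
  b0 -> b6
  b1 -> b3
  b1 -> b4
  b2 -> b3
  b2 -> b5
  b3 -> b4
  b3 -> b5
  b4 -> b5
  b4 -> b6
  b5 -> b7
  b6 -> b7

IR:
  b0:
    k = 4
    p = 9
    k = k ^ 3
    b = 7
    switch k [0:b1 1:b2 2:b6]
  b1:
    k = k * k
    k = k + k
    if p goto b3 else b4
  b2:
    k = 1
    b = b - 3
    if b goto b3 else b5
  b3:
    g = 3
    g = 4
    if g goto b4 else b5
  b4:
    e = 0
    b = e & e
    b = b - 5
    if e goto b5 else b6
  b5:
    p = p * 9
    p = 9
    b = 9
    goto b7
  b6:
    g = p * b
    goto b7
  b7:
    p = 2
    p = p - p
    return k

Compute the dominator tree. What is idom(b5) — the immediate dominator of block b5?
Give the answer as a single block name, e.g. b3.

Answer: b0

Working:
idom tree: b1←b0 b2←b0 b3←b0 b4←b0 b5←b0 b6←b0 b7←b0
Join-block Dom:
  b3: preds {b1,b2}: {b0,b1} ∩ {b0,b2} = {b0}; idom=b0
  b4: preds {b1,b3}: {b0,b1} ∩ {b0,b3} = {b0}; idom=b0
  b5: preds {b2,b3,b4}: {b0,b2} ∩ {b0,b3} ∩ {b0,b4} = {b0}; idom=b0
  b6: preds {b0,b4}: {b0} ∩ {b0,b4} = {b0}; idom=b0
  b7: preds {b5,b6}: {b0,b5} ∩ {b0,b6} = {b0}; idom=b0

idom(b5) = b0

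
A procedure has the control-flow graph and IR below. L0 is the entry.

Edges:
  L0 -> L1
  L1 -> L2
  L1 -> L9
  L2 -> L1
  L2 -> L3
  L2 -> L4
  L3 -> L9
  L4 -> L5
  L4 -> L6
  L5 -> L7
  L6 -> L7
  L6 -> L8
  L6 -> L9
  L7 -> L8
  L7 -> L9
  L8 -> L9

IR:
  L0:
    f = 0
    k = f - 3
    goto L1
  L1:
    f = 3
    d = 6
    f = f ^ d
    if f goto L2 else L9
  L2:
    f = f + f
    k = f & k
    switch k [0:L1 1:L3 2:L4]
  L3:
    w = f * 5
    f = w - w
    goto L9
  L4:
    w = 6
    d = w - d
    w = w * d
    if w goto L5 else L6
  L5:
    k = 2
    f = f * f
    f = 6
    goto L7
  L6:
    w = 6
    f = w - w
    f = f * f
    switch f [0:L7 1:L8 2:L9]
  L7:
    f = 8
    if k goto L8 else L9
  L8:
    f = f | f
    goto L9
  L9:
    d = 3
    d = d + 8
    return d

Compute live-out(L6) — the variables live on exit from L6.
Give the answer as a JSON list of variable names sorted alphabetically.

def/use:
  L0 def {f,k} use ∅
  L1 def {d,f} use ∅
  L2 def {f,k} use {f,k}
  L3 def {f,w} use {f}
  L4 def {d,w} use {d}
  L5 def {f,k} use {f}
  L6 def {f,w} use ∅
  L7 def {f} use {k}
  L8 def {f} use {f}
  L9 def {d} use ∅

Backward fixpoint:
  live L0: ∅→{k}
  live L1: {k}→{d,f,k}
  live L2: {d,f,k}→{d,f,k}
  live L3: {f}→∅
  live L4: {d,f,k}→{f,k}
  live L5: {f}→{k}
  live L6: {k}→{f,k}
  live L7: {k}→{f}
  live L8: {f}→∅
  live L9: ∅→∅

live-out(L6) = ["f", "k"]

Answer: ["f", "k"]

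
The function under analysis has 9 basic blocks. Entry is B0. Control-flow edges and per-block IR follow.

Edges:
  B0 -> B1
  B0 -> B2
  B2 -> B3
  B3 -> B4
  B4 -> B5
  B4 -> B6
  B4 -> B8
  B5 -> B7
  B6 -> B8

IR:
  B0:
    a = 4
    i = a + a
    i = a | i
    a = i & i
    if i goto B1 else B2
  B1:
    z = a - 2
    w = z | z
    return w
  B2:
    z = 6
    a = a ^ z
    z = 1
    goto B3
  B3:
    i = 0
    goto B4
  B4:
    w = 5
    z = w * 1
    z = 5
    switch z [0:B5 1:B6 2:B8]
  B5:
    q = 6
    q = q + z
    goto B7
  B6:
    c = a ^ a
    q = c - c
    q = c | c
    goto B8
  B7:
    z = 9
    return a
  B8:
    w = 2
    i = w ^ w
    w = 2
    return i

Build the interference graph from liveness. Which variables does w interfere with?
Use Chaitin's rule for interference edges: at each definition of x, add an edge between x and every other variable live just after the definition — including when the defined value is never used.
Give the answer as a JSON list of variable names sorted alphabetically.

Answer: ["a", "i"]

Derivation:
Block summaries:
  B0 def {a,i} use ∅
  B1 def {w,z} use {a}
  B2 def {a,z} use {a}
  B3 def {i} use ∅
  B4 def {w,z} use ∅
  B5 def {q} use {z}
  B6 def {c,q} use {a}
  B7 def {z} use {a}
  B8 def {i,w} use ∅

Backward fixpoint:
  live B0: ∅→{a}
  live B1: {a}→∅
  live B2: {a}→{a}
  live B3: {a}→{a}
  live B4: {a}→{a,z}
  live B5: {a,z}→{a}
  live B6: {a}→∅
  live B7: {a}→∅
  live B8: ∅→∅

Interference:
  a↔{i,q,w,z}
  c↔{q}
  i↔{a,w}
  q↔{a,c,z}
  w↔{a,i}
  z↔{a,q}

N(w) = ["a", "i"]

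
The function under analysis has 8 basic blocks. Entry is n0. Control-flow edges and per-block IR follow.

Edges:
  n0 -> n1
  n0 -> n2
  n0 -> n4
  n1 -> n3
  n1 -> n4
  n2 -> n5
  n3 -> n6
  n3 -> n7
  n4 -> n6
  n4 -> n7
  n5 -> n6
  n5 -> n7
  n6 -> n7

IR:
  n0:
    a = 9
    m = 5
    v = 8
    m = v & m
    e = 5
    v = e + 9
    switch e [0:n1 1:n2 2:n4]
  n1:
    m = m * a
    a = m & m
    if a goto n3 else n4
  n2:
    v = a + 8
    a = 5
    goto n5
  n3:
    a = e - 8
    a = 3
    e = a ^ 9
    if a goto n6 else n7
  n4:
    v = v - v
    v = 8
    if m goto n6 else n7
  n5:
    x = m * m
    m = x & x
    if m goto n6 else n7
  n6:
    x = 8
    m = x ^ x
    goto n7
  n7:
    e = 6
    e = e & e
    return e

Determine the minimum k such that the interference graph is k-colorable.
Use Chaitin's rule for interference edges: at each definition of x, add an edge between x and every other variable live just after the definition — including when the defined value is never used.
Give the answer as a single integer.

def/use:
  n0: def={a,e,m,v} ue=∅
  n1: def={a,m} ue={a,m}
  n2: def={a,v} ue={a}
  n3: def={a,e} ue={e}
  n4: def={v} ue={m,v}
  n5: def={m,x} ue={m}
  n6: def={m,x} ue=∅
  n7: def={e} ue=∅

Liveness:
  n0 li=∅ lo={a,e,m,v}
  n1 li={a,e,m,v} lo={e,m,v}
  n2 li={a,m} lo={m}
  n3 li={e} lo=∅
  n4 li={m,v} lo=∅
  n5 li={m} lo=∅
  n6 li=∅ lo=∅
  n7 li=∅ lo=∅

Interference:
  a: {e,m,v}
  e: {a,m,v}
  m: {a,e,v}
  v: {a,e,m}
  x: ∅

Colouring:
  lower bound: {a,e,m,v} mutually conflict ⇒ χ ≥ 4
  4-colouring: r0={a,x}  r1={e}  r2={m}  r3={v}
  χ = 4

Answer: 4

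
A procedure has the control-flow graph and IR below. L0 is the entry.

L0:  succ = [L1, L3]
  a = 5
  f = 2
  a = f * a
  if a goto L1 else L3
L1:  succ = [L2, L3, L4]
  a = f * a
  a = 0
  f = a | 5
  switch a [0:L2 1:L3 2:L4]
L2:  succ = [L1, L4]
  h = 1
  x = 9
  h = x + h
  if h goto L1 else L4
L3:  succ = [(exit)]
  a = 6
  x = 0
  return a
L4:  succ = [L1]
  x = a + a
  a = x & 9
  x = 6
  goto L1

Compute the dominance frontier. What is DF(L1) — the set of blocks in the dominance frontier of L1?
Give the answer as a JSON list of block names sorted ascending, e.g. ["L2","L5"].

idom tree: L1←L0 L2←L1 L3←L0 L4←L1
Join-block Dom:
  L1: preds {L0,L2,L4}: {L0} ∩ {L0,L1,L2} ∩ {L0,L1,L4} = {L0}; idom=L0
  L3: preds {L0,L1}: {L0} ∩ {L0,L1} = {L0}; idom=L0
  L4: preds {L1,L2}: {L0,L1} ∩ {L0,L1,L2} = {L0,L1}; idom=L1

Frontier:
  join L1 pred L0: · stop@L0
  join L1 pred L2: L2→L1 stop@L0
  join L1 pred L4: L4→L1 stop@L0
  join L3 pred L0: · stop@L0
  join L3 pred L1: L1 stop@L0
  join L4 pred L1: · stop@L1
  join L4 pred L2: L2 stop@L1
  L0: DF=∅
  L1: DF={L1,L3}
  L2: DF={L1,L4}
  L3: DF=∅
  L4: DF={L1}

DF(L1) = ["L1", "L3"]

Answer: ["L1", "L3"]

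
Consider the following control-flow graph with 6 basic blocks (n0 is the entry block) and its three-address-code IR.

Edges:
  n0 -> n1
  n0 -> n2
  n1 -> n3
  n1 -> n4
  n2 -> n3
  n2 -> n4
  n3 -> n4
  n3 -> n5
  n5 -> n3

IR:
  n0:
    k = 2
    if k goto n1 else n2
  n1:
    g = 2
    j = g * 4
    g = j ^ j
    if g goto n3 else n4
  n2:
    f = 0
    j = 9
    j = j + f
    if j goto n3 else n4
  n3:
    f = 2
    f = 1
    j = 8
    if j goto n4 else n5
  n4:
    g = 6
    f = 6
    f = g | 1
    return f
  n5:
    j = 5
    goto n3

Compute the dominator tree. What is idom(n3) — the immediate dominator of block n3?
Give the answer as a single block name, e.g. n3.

idom tree: n1←n0 n2←n0 n3←n0 n4←n0 n5←n3
Dom∩ at merges:
  n3: preds {n1,n2,n5}: {n0,n1} ∩ {n0,n2} ∩ {n0,n3,n5} = {n0}; idom=n0
  n4: preds {n1,n2,n3}: {n0,n1} ∩ {n0,n2} ∩ {n0,n3} = {n0}; idom=n0

idom(n3) = n0

Answer: n0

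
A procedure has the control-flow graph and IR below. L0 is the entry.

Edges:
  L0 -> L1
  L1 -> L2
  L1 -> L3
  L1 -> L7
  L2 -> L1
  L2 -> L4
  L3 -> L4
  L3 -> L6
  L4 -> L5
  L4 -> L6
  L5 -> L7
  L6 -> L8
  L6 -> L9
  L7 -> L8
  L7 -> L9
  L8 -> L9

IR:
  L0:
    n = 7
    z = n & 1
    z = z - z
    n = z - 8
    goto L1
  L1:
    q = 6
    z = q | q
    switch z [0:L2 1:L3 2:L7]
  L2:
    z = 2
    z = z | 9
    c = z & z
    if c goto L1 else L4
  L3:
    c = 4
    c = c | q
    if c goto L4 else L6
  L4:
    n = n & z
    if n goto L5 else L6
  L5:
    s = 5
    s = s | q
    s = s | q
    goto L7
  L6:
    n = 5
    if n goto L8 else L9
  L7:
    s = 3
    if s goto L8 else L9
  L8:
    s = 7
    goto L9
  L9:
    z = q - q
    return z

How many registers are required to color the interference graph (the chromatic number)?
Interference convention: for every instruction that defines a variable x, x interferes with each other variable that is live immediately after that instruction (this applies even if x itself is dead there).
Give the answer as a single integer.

Answer: 4

Derivation:
Per-block:
  L0: def={n,z} ue=∅
  L1: def={q,z} ue=∅
  L2: def={c,z} ue=∅
  L3: def={c} ue={q}
  L4: def={n} ue={n,z}
  L5: def={s} ue={q}
  L6: def={n} ue=∅
  L7: def={s} ue=∅
  L8: def={s} ue=∅
  L9: def={z} ue={q}

Live sets:
  L0 li=∅ lo={n}
  L1 li={n} lo={n,q,z}
  L2 li={n,q} lo={n,q,z}
  L3 li={n,q,z} lo={n,q,z}
  L4 li={n,q,z} lo={q}
  L5 li={q} lo={q}
  L6 li={q} lo={q}
  L7 li={q} lo={q}
  L8 li={q} lo={q}
  L9 li={q} lo=∅

Interfere edges:
  c: {n,q,z}
  n: {c,q,z}
  q: {c,n,s,z}
  s: {q}
  z: {c,n,q}

Colouring:
  lower bound: {c,n,q,z} mutually conflict ⇒ χ ≥ 4
  4-colouring: r0={q}  r1={c,s}  r2={n}  r3={z}
  χ = 4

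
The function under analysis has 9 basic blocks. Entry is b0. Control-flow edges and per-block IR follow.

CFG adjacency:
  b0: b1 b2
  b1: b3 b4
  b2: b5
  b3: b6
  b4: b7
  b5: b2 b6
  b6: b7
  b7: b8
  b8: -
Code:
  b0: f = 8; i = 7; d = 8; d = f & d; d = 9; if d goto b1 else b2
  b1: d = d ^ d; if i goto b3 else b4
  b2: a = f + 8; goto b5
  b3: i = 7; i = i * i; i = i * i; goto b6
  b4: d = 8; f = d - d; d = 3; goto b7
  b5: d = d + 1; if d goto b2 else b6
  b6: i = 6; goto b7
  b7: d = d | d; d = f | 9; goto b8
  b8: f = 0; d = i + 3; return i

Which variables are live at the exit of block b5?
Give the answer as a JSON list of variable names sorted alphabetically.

Block summaries:
  b0: {d,f,i} / ∅
  b1: {d} / {d,i}
  b2: {a} / {f}
  b3: {i} / ∅
  b4: {d,f} / ∅
  b5: {d} / {d}
  b6: {i} / ∅
  b7: {d} / {d,f}
  b8: {d,f} / {i}

Live sets:
  b0 li=∅ lo={d,f,i}
  b1 li={d,f,i} lo={d,f,i}
  b2 li={d,f} lo={d,f}
  b3 li={d,f} lo={d,f}
  b4 li={i} lo={d,f,i}
  b5 li={d,f} lo={d,f}
  b6 li={d,f} lo={d,f,i}
  b7 li={d,f,i} lo={i}
  b8 li={i} lo=∅

live-out(b5) = ["d", "f"]

Answer: ["d", "f"]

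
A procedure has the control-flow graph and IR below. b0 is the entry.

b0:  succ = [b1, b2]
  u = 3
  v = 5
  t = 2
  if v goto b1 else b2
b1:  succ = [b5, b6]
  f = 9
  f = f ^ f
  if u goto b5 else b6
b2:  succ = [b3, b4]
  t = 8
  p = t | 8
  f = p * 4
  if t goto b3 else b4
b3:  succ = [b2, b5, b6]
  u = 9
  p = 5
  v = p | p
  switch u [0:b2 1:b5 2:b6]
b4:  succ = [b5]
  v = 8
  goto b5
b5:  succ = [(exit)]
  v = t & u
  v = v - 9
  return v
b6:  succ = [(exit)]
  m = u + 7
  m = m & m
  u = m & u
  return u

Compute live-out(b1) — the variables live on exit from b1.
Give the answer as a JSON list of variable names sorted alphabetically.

Answer: ["t", "u"]

Working:
def/use:
  b0: def={t,u,v} ue=∅
  b1: def={f} ue={u}
  b2: def={f,p,t} ue=∅
  b3: def={p,u,v} ue=∅
  b4: def={v} ue=∅
  b5: def={v} ue={t,u}
  b6: def={m,u} ue={u}

Backward fixpoint:
  live b0: ∅→{t,u}
  live b1: {t,u}→{t,u}
  live b2: {u}→{t,u}
  live b3: {t}→{t,u}
  live b4: {t,u}→{t,u}
  live b5: {t,u}→∅
  live b6: {u}→∅

live-out(b1) = ["t", "u"]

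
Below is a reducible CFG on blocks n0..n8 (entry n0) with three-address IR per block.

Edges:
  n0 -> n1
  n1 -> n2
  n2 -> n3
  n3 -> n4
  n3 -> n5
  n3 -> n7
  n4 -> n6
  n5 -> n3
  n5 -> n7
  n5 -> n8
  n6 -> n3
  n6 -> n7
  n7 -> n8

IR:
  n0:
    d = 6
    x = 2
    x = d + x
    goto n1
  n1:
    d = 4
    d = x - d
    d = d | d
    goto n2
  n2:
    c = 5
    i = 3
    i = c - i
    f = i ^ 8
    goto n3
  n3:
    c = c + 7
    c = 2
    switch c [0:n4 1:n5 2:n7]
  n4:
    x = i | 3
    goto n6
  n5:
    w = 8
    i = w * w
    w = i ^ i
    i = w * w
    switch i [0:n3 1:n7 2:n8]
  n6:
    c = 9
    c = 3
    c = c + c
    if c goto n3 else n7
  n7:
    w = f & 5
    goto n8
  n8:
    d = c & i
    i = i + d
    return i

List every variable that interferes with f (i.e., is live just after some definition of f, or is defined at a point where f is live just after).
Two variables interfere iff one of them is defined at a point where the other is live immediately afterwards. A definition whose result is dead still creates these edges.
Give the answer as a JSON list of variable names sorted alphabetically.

Answer: ["c", "i", "w", "x"]

Analysis:
Per-block:
  n0: {d,x} / ∅
  n1: {d} / {x}
  n2: {c,f,i} / ∅
  n3: {c} / {c}
  n4: {x} / {i}
  n5: {i,w} / ∅
  n6: {c} / ∅
  n7: {w} / {f}
  n8: {d,i} / {c,i}

Live sets:
  live n0: ∅→{x}
  live n1: {x}→∅
  live n2: ∅→{c,f,i}
  live n3: {c,f,i}→{c,f,i}
  live n4: {f,i}→{f,i}
  live n5: {c,f}→{c,f,i}
  live n6: {f,i}→{c,f,i}
  live n7: {c,f,i}→{c,i}
  live n8: {c,i}→∅

Interference:
  c↔{f,i,w}
  d↔{i,x}
  f↔{c,i,w,x}
  i↔{c,d,f,w,x}
  w↔{c,f,i}
  x↔{d,f,i}

N(f) = ["c", "i", "w", "x"]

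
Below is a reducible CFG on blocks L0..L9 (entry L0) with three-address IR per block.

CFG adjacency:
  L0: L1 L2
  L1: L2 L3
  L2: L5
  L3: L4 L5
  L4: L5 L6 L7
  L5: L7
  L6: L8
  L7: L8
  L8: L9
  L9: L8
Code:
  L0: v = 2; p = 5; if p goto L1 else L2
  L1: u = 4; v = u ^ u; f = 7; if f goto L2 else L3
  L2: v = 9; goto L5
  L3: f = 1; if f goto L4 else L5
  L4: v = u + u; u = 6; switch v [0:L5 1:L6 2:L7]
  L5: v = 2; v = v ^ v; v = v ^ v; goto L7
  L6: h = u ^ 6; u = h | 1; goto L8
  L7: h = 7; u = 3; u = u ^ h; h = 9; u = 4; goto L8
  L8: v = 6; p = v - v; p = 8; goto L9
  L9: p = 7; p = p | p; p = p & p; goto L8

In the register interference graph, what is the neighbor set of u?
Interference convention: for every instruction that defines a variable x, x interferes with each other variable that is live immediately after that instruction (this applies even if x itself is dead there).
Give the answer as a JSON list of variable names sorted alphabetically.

def/use:
  L0 def {p,v} use ∅
  L1 def {f,u,v} use ∅
  L2 def {v} use ∅
  L3 def {f} use ∅
  L4 def {u,v} use {u}
  L5 def {v} use ∅
  L6 def {h,u} use {u}
  L7 def {h,u} use ∅
  L8 def {p,v} use ∅
  L9 def {p} use ∅

Backward fixpoint:
  L0 li=∅ lo=∅
  L1 li=∅ lo={u}
  L2 li=∅ lo=∅
  L3 li={u} lo={u}
  L4 li={u} lo={u}
  L5 li=∅ lo=∅
  L6 li={u} lo=∅
  L7 li=∅ lo=∅
  L8 li=∅ lo=∅
  L9 li=∅ lo=∅

Interference:
  f↔{u}
  h↔{u}
  p↔∅
  u↔{f,h,v}
  v↔{u}

N(u) = ["f", "h", "v"]

Answer: ["f", "h", "v"]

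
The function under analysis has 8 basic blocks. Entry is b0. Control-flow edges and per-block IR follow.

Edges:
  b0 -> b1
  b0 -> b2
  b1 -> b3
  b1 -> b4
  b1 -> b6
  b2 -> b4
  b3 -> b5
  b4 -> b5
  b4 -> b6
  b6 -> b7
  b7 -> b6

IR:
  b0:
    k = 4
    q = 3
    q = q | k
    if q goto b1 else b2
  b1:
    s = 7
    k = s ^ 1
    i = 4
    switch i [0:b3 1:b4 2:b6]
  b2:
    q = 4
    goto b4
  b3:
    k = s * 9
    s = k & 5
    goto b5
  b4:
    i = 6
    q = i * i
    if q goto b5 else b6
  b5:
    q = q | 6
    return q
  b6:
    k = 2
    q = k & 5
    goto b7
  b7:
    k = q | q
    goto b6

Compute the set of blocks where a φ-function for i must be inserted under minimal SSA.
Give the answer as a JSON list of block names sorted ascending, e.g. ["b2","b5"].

Answer: ["b4", "b5", "b6"]

Working:
idom tree: b1←b0 b2←b0 b3←b1 b4←b0 b5←b0 b6←b0 b7←b6
Dom at joins:
  b4: preds {b1,b2}: {b0,b1} ∩ {b0,b2} = {b0}; idom=b0
  b5: preds {b3,b4}: {b0,b1,b3} ∩ {b0,b4} = {b0}; idom=b0
  b6: preds {b1,b4,b7}: {b0,b1} ∩ {b0,b4} ∩ {b0,b6,b7} = {b0}; idom=b0

Frontier:
  join b4 pred b1: b1 stop@b0
  join b4 pred b2: b2 stop@b0
  join b5 pred b3: b3→b1 stop@b0
  join b5 pred b4: b4 stop@b0
  join b6 pred b1: b1 stop@b0
  join b6 pred b4: b4 stop@b0
  join b6 pred b7: b7→b6 stop@b0
  b0 → ∅
  b1 → {b4,b5,b6}
  b2 → {b4}
  b3 → {b5}
  b4 → {b5,b6}
  b5 → ∅
  b6 → {b6}
  b7 → {b6}

φ for i: defs {b1,b4}
  DF⁺ = {b4,b5,b6}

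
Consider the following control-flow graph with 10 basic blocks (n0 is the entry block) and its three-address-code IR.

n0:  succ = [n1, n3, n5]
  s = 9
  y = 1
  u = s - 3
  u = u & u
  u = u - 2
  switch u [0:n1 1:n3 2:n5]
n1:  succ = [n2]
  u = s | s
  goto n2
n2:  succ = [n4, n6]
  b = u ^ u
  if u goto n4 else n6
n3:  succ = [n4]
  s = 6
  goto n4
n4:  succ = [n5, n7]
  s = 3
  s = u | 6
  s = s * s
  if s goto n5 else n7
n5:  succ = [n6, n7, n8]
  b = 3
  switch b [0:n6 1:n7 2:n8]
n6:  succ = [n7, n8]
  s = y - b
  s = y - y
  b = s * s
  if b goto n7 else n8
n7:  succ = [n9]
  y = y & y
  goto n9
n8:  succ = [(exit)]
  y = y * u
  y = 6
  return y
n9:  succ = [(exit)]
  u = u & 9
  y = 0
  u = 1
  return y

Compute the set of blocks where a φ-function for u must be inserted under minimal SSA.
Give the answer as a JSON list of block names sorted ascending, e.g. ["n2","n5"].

idom tree: n1←n0 n2←n1 n3←n0 n4←n0 n5←n0 n6←n0 n7←n0 n8←n0 n9←n7
Join-block Dom:
  n4: preds {n2,n3}: {n0,n1,n2} ∩ {n0,n3} = {n0}; idom=n0
  n5: preds {n0,n4}: {n0} ∩ {n0,n4} = {n0}; idom=n0
  n6: preds {n2,n5}: {n0,n1,n2} ∩ {n0,n5} = {n0}; idom=n0
  n7: preds {n4,n5,n6}: {n0,n4} ∩ {n0,n5} ∩ {n0,n6} = {n0}; idom=n0
  n8: preds {n5,n6}: {n0,n5} ∩ {n0,n6} = {n0}; idom=n0

Frontier:
  n4←n2: walk n2→n1 to n0
  n4←n3: walk n3 to n0
  n5←n0: walk · to n0
  n5←n4: walk n4 to n0
  n6←n2: walk n2→n1 to n0
  n6←n5: walk n5 to n0
  n7←n4: walk n4 to n0
  n7←n5: walk n5 to n0
  n7←n6: walk n6 to n0
  n8←n5: walk n5 to n0
  n8←n6: walk n6 to n0
  DF(n0)=∅
  DF(n1)={n4,n6}
  DF(n2)={n4,n6}
  DF(n3)={n4}
  DF(n4)={n5,n7}
  DF(n5)={n6,n7,n8}
  DF(n6)={n7,n8}
  DF(n7)=∅
  DF(n8)=∅
  DF(n9)=∅

φ for u: defs {n0,n1,n9}
  DF⁺ = {n4,n5,n6,n7,n8}

Answer: ["n4", "n5", "n6", "n7", "n8"]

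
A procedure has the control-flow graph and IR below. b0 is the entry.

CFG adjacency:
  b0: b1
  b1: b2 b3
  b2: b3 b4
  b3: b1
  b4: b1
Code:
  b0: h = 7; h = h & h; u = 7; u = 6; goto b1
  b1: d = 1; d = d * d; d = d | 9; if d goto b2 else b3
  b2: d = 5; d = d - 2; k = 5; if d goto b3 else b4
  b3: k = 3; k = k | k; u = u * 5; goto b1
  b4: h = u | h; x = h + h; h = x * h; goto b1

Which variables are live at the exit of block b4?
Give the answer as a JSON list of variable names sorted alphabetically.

Per-block:
  b0: def={h,u} ue=∅
  b1: def={d} ue=∅
  b2: def={d,k} ue=∅
  b3: def={k,u} ue={u}
  b4: def={h,x} ue={h,u}

Live sets:
  live b0: ∅→{h,u}
  live b1: {h,u}→{h,u}
  live b2: {h,u}→{h,u}
  live b3: {h,u}→{h,u}
  live b4: {h,u}→{h,u}

live-out(b4) = ["h", "u"]

Answer: ["h", "u"]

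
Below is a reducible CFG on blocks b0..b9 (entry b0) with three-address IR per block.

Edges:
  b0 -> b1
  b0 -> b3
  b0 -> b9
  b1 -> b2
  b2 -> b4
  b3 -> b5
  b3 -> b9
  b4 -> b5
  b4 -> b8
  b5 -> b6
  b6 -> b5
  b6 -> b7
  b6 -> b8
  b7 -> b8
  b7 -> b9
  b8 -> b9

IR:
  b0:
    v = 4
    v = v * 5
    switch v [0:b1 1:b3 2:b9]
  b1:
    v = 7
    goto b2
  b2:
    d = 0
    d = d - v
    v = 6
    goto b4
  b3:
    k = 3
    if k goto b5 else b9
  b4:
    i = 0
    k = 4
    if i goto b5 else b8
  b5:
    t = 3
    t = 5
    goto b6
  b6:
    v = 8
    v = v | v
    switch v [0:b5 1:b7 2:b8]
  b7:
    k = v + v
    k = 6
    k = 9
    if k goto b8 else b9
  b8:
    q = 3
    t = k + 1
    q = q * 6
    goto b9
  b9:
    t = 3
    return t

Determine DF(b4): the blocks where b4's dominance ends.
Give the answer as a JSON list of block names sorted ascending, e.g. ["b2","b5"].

Answer: ["b5", "b8"]

Derivation:
idom tree: b1←b0 b2←b1 b3←b0 b4←b2 b5←b0 b6←b5 b7←b6 b8←b0 b9←b0
Dom∩ at merges:
  b5: preds {b3,b4,b6}: {b0,b3} ∩ {b0,b1,b2,b4} ∩ {b0,b5,b6} = {b0}; idom=b0
  b8: preds {b4,b6,b7}: {b0,b1,b2,b4} ∩ {b0,b5,b6} ∩ {b0,b5,b6,b7} = {b0}; idom=b0
  b9: preds {b0,b3,b7,b8}: {b0} ∩ {b0,b3} ∩ {b0,b5,b6,b7} ∩ {b0,b8} = {b0}; idom=b0

DF derivation:
  join b5 pred b3: b3 stop@b0
  join b5 pred b4: b4→b2→b1 stop@b0
  join b5 pred b6: b6→b5 stop@b0
  join b8 pred b4: b4→b2→b1 stop@b0
  join b8 pred b6: b6→b5 stop@b0
  join b8 pred b7: b7→b6→b5 stop@b0
  join b9 pred b0: · stop@b0
  join b9 pred b3: b3 stop@b0
  join b9 pred b7: b7→b6→b5 stop@b0
  join b9 pred b8: b8 stop@b0
  b0 → ∅
  b1 → {b5,b8}
  b2 → {b5,b8}
  b3 → {b5,b9}
  b4 → {b5,b8}
  b5 → {b5,b8,b9}
  b6 → {b5,b8,b9}
  b7 → {b8,b9}
  b8 → {b9}
  b9 → ∅

DF(b4) = ["b5", "b8"]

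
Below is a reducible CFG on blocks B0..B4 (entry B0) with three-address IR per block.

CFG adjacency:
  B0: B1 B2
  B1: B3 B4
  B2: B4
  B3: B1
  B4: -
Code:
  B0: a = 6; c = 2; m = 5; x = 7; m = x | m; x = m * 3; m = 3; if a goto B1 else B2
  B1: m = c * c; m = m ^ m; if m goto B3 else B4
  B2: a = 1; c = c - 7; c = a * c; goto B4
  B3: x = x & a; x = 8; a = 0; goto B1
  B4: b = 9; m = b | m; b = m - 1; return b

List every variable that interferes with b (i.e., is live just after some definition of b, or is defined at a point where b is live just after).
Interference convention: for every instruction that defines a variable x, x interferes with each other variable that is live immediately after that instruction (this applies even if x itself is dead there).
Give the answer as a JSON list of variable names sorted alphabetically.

Answer: ["m"]

Analysis:
Block summaries:
  B0: {a,c,m,x} / ∅
  B1: {m} / {c}
  B2: {a,c} / {c}
  B3: {a,x} / {a,x}
  B4: {b,m} / {m}

Live sets:
  B0: in=∅ out={a,c,m,x}
  B1: in={a,c,x} out={a,c,m,x}
  B2: in={c,m} out={m}
  B3: in={a,c,x} out={a,c,x}
  B4: in={m} out=∅

Interfere edges:
  a: {c,m,x}
  b: {m}
  c: {a,m,x}
  m: {a,b,c,x}
  x: {a,c,m}

N(b) = ["m"]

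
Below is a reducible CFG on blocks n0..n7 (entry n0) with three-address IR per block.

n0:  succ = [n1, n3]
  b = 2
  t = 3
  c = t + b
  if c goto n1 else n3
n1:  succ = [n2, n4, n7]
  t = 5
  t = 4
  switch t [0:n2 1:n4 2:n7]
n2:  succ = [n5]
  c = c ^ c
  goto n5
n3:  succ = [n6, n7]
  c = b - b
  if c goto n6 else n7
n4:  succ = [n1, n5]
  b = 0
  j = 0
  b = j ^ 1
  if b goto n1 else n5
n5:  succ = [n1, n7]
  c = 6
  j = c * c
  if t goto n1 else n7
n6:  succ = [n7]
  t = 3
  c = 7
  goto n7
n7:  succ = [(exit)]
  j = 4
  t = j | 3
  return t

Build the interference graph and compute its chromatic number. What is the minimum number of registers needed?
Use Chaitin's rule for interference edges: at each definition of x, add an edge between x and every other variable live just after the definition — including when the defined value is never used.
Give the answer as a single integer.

Block summaries:
  n0 def {b,c,t} use ∅
  n1 def {t} use ∅
  n2 def {c} use {c}
  n3 def {c} use {b}
  n4 def {b,j} use ∅
  n5 def {c,j} use {t}
  n6 def {c,t} use ∅
  n7 def {j,t} use ∅

Liveness:
  n0 li=∅ lo={b,c}
  n1 li={c} lo={c,t}
  n2 li={c,t} lo={t}
  n3 li={b} lo=∅
  n4 li={c,t} lo={c,t}
  n5 li={t} lo={c}
  n6 li=∅ lo=∅
  n7 li=∅ lo=∅

Interfere edges:
  b — {c,t}
  c — {b,j,t}
  j — {c,t}
  t — {b,c,j}

Chromatic number:
  {b,c,t} pairwise interfere (3-clique) ⇒ χ ≥ 3
  assign b→c2 c→c0 j→c2 t→c1 — no edge inside a register ⇒ χ ≤ 3
  χ = 3

Answer: 3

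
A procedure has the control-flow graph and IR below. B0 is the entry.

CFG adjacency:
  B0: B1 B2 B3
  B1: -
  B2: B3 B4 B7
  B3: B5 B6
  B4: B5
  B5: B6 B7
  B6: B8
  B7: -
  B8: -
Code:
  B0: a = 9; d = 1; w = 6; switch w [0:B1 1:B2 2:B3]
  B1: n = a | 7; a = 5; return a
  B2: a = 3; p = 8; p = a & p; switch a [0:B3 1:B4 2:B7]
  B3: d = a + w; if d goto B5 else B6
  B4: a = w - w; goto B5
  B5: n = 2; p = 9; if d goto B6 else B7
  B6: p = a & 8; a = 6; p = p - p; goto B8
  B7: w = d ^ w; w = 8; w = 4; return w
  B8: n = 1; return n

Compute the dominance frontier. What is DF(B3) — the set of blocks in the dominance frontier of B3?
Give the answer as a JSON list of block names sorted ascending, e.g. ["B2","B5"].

Answer: ["B5", "B6"]

Derivation:
idom tree: B1←B0 B2←B0 B3←B0 B4←B2 B5←B0 B6←B0 B7←B0 B8←B6
Dom at joins:
  B3: preds {B0,B2}: {B0} ∩ {B0,B2} = {B0}; idom=B0
  B5: preds {B3,B4}: {B0,B3} ∩ {B0,B2,B4} = {B0}; idom=B0
  B6: preds {B3,B5}: {B0,B3} ∩ {B0,B5} = {B0}; idom=B0
  B7: preds {B2,B5}: {B0,B2} ∩ {B0,B5} = {B0}; idom=B0

DF derivation:
  B3←B0: walk · to B0
  B3←B2: walk B2 to B0
  B5←B3: walk B3 to B0
  B5←B4: walk B4→B2 to B0
  B6←B3: walk B3 to B0
  B6←B5: walk B5 to B0
  B7←B2: walk B2 to B0
  B7←B5: walk B5 to B0
  B0: DF=∅
  B1: DF=∅
  B2: DF={B3,B5,B7}
  B3: DF={B5,B6}
  B4: DF={B5}
  B5: DF={B6,B7}
  B6: DF=∅
  B7: DF=∅
  B8: DF=∅

DF(B3) = ["B5", "B6"]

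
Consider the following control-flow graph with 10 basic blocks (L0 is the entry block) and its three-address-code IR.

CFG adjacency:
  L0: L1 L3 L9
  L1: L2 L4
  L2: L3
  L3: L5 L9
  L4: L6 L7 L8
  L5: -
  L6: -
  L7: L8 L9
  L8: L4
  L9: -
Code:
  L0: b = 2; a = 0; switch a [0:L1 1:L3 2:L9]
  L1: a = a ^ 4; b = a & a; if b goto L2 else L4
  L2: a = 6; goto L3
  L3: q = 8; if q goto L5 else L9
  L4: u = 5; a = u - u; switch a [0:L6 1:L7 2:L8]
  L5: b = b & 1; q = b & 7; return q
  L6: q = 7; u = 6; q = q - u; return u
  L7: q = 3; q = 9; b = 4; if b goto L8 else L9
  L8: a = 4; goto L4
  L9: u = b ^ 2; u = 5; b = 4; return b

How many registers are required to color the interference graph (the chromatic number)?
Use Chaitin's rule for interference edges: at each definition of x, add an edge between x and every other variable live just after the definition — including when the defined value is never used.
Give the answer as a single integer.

Per-block:
  L0: {a,b} / ∅
  L1: {a,b} / {a}
  L2: {a} / ∅
  L3: {q} / ∅
  L4: {a,u} / ∅
  L5: {b,q} / {b}
  L6: {q,u} / ∅
  L7: {b,q} / ∅
  L8: {a} / ∅
  L9: {b,u} / {b}

Live sets:
  L0 li=∅ lo={a,b}
  L1 li={a} lo={b}
  L2 li={b} lo={b}
  L3 li={b} lo={b}
  L4 li=∅ lo=∅
  L5 li={b} lo=∅
  L6 li=∅ lo=∅
  L7 li=∅ lo={b}
  L8 li=∅ lo=∅
  L9 li={b} lo=∅

Interfere edges:
  a↔{b}
  b↔{a,q}
  q↔{b,u}
  u↔{q}

Registers:
  {a,b} pairwise interfere (2-clique) ⇒ χ ≥ 2
  2-colouring: c0={b,u}  c1={a,q}
  χ = 2

Answer: 2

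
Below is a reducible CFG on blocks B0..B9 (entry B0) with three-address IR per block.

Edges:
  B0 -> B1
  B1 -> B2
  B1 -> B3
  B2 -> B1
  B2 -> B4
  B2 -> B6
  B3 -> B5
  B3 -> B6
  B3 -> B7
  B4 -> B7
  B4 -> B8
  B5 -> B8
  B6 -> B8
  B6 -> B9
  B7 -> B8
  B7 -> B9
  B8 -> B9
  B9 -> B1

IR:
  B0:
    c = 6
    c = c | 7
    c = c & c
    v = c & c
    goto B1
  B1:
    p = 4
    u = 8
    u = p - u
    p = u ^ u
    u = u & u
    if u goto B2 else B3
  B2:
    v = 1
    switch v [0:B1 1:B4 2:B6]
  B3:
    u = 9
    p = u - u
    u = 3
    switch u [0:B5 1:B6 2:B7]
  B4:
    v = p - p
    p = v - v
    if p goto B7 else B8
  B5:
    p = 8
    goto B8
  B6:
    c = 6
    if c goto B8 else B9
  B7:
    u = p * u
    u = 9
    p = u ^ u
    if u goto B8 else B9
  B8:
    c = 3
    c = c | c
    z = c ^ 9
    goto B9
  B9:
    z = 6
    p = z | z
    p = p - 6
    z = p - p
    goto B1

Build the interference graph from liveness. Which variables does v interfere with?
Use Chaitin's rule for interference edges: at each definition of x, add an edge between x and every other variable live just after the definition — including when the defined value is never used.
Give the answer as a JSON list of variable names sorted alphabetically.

Answer: ["p", "u"]

Analysis:
Block summaries:
  B0: {c,v} / ∅
  B1: {p,u} / ∅
  B2: {v} / ∅
  B3: {p,u} / ∅
  B4: {p,v} / {p}
  B5: {p} / ∅
  B6: {c} / ∅
  B7: {p,u} / {p,u}
  B8: {c,z} / ∅
  B9: {p,z} / ∅

Live sets:
  B0 li=∅ lo=∅
  B1 li=∅ lo={p,u}
  B2 li={p,u} lo={p,u}
  B3 li=∅ lo={p,u}
  B4 li={p,u} lo={p,u}
  B5 li=∅ lo=∅
  B6 li=∅ lo=∅
  B7 li={p,u} lo=∅
  B8 li=∅ lo=∅
  B9 li=∅ lo=∅

Conflict graph:
  c — ∅
  p — {u,v}
  u — {p,v}
  v — {p,u}
  z — ∅

N(v) = ["p", "u"]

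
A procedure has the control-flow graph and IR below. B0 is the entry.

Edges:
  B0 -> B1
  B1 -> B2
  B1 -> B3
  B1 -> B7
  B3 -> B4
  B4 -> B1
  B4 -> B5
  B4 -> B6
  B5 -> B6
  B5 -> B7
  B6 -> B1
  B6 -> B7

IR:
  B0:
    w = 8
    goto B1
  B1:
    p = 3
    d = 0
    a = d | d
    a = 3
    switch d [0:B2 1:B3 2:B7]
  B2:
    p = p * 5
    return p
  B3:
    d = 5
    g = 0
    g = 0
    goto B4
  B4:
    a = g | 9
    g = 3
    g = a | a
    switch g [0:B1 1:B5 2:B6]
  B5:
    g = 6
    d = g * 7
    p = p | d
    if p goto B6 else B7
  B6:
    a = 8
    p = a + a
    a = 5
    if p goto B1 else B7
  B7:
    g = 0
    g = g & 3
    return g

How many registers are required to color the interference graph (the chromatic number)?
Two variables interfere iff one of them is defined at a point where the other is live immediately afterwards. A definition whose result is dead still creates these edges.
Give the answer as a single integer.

def/use:
  B0: def={w} ue=∅
  B1: def={a,d,p} ue=∅
  B2: def={p} ue={p}
  B3: def={d,g} ue=∅
  B4: def={a,g} ue={g}
  B5: def={d,g,p} ue={p}
  B6: def={a,p} ue=∅
  B7: def={g} ue=∅

Live sets:
  B0 li=∅ lo=∅
  B1 li=∅ lo={p}
  B2 li={p} lo=∅
  B3 li={p} lo={g,p}
  B4 li={g,p} lo={p}
  B5 li={p} lo=∅
  B6 li=∅ lo=∅
  B7 li=∅ lo=∅

Interfere edges:
  a↔{d,g,p}
  d↔{a,p}
  g↔{a,p}
  p↔{a,d,g}
  w↔∅

Registers:
  clique {a,d,p} ⇒ need ≥ 3
  3-colouring: r0={a,w}  r1={p}  r2={d,g}
  χ = 3

Answer: 3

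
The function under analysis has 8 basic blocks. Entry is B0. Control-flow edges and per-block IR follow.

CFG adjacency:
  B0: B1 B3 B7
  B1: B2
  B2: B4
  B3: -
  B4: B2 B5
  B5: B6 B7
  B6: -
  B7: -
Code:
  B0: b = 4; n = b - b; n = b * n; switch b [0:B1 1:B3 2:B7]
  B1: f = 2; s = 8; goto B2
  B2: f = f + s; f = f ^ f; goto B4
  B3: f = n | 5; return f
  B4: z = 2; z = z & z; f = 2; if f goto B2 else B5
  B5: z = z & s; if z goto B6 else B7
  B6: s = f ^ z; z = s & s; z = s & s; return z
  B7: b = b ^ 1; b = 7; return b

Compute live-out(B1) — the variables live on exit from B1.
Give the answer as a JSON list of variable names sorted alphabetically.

Per-block:
  B0: def={b,n} ue=∅
  B1: def={f,s} ue=∅
  B2: def={f} ue={f,s}
  B3: def={f} ue={n}
  B4: def={f,z} ue=∅
  B5: def={z} ue={s,z}
  B6: def={s,z} ue={f,z}
  B7: def={b} ue={b}

Liveness:
  B0: in=∅ out={b,n}
  B1: in={b} out={b,f,s}
  B2: in={b,f,s} out={b,s}
  B3: in={n} out=∅
  B4: in={b,s} out={b,f,s,z}
  B5: in={b,f,s,z} out={b,f,z}
  B6: in={f,z} out=∅
  B7: in={b} out=∅

live-out(B1) = ["b", "f", "s"]

Answer: ["b", "f", "s"]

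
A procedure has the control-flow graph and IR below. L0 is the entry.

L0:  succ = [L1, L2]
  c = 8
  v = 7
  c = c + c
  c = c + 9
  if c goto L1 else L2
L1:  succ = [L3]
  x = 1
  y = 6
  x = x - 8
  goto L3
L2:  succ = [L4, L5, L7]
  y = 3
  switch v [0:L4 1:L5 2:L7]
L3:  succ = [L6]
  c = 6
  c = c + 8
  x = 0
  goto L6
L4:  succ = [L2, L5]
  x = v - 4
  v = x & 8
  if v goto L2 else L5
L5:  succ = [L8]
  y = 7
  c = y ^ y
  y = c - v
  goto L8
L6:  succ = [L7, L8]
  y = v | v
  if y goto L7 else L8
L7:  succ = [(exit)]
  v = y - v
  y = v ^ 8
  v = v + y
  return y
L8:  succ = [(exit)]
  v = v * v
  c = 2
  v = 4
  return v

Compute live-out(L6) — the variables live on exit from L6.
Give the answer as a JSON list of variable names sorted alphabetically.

Answer: ["v", "y"]

Derivation:
Per-block:
  L0: {c,v} / ∅
  L1: {x,y} / ∅
  L2: {y} / {v}
  L3: {c,x} / ∅
  L4: {v,x} / {v}
  L5: {c,y} / {v}
  L6: {y} / {v}
  L7: {v,y} / {v,y}
  L8: {c,v} / {v}

Liveness:
  L0: in=∅ out={v}
  L1: in={v} out={v}
  L2: in={v} out={v,y}
  L3: in={v} out={v}
  L4: in={v} out={v}
  L5: in={v} out={v}
  L6: in={v} out={v,y}
  L7: in={v,y} out=∅
  L8: in={v} out=∅

live-out(L6) = ["v", "y"]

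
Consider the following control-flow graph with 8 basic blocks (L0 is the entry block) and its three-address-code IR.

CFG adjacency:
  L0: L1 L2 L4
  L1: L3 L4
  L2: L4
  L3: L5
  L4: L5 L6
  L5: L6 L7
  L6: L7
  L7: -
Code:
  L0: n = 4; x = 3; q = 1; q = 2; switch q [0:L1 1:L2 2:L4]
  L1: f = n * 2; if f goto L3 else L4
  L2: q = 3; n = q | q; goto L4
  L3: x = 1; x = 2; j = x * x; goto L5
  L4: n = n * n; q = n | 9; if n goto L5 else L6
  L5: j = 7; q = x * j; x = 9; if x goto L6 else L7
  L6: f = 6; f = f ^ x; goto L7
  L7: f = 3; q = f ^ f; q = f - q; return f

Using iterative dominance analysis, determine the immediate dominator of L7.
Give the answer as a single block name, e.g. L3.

Answer: L0

Working:
idom tree: L1←L0 L2←L0 L3←L1 L4←L0 L5←L0 L6←L0 L7←L0
Join-block Dom:
  L4: preds {L0,L1,L2}: {L0} ∩ {L0,L1} ∩ {L0,L2} = {L0}; idom=L0
  L5: preds {L3,L4}: {L0,L1,L3} ∩ {L0,L4} = {L0}; idom=L0
  L6: preds {L4,L5}: {L0,L4} ∩ {L0,L5} = {L0}; idom=L0
  L7: preds {L5,L6}: {L0,L5} ∩ {L0,L6} = {L0}; idom=L0

idom(L7) = L0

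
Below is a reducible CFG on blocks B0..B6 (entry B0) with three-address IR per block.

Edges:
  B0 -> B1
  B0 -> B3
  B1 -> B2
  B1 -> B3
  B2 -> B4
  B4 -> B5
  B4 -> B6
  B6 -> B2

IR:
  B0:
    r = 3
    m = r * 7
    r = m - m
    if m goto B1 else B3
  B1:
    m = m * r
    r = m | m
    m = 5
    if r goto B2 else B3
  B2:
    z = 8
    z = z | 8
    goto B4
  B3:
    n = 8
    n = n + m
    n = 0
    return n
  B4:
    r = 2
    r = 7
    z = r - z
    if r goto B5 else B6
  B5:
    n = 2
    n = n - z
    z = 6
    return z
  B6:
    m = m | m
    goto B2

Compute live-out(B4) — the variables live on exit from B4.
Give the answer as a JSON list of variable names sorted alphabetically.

Per-block:
  B0: def={m,r} ue=∅
  B1: def={m,r} ue={m,r}
  B2: def={z} ue=∅
  B3: def={n} ue={m}
  B4: def={r,z} ue={z}
  B5: def={n,z} ue={z}
  B6: def={m} ue={m}

Backward fixpoint:
  live B0: ∅→{m,r}
  live B1: {m,r}→{m}
  live B2: {m}→{m,z}
  live B3: {m}→∅
  live B4: {m,z}→{m,z}
  live B5: {z}→∅
  live B6: {m}→{m}

live-out(B4) = ["m", "z"]

Answer: ["m", "z"]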